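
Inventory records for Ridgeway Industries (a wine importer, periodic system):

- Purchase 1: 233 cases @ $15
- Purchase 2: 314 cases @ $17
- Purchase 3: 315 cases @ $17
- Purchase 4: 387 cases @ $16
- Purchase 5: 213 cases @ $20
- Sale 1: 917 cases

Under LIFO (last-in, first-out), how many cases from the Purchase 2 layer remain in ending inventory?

Sale 1 (917) [LIFO — newest first]: 213 @ $20 + 387 @ $16 + 315 @ $17 + 2 @ $17 = $15,841
Ending inventory: 233 @ $15 + 312 @ $17 = $8,799

312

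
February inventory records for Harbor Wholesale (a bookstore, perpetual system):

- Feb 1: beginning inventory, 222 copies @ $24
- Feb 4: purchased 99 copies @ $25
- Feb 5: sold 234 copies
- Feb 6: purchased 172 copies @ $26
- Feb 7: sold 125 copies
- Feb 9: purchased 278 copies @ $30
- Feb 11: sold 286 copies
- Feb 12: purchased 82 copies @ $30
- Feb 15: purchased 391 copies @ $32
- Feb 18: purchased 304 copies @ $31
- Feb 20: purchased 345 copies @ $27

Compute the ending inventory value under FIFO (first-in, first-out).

Feb 5, 234 sold [FIFO — oldest first]: 222 @ $24 + 12 @ $25 = $5,628
Feb 7, 125 sold [FIFO — oldest first]: 87 @ $25 + 38 @ $26 = $3,163
Feb 11, 286 sold [FIFO — oldest first]: 134 @ $26 + 152 @ $30 = $8,044
Total COGS = $5,628 + $3,163 + $8,044 = $16,835
Ending inventory: 126 @ $30 + 82 @ $30 + 391 @ $32 + 304 @ $31 + 345 @ $27 = $37,491

Ending inventory = $37,491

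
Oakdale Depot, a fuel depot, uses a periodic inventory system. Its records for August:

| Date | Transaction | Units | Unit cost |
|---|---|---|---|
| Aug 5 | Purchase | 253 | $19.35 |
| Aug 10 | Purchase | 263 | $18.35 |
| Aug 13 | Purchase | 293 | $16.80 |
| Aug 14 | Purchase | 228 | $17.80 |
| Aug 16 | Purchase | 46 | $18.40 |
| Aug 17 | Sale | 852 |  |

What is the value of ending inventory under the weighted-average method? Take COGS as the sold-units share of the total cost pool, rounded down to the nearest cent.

Ending inventory = $4,169.69

Aug 17, sell 852: 852/1083 × $19,548.80 → $15,379.11
Ending inventory (cost pool remaining) = $4,169.69
Check: goods available $19,548.80 = COGS $15,379.11 + ending $4,169.69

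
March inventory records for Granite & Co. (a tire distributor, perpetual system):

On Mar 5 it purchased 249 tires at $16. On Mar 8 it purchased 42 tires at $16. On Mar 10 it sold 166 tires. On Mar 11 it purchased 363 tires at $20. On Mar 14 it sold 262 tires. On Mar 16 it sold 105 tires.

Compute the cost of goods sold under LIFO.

COGS = $9,980

Mar 10, 166 sold [LIFO — newest first]: 42 @ $16 + 124 @ $16 = $2,656
Mar 14, 262 sold [LIFO — newest first]: 262 @ $20 = $5,240
Mar 16, 105 sold [LIFO — newest first]: 101 @ $20 + 4 @ $16 = $2,084
Total COGS = $2,656 + $5,240 + $2,084 = $9,980
Ending inventory: 121 @ $16 = $1,936
Check: goods available $11,916 = COGS $9,980 + ending $1,936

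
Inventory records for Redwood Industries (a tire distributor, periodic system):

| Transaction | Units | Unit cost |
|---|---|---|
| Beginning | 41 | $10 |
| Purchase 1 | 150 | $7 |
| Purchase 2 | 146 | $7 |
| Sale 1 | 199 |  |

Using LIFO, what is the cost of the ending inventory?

Ending inventory = $1,089

Sale 1 (199) [LIFO — newest first]: 146 @ $7 + 53 @ $7 = $1,393
Ending inventory: 41 @ $10 + 97 @ $7 = $1,089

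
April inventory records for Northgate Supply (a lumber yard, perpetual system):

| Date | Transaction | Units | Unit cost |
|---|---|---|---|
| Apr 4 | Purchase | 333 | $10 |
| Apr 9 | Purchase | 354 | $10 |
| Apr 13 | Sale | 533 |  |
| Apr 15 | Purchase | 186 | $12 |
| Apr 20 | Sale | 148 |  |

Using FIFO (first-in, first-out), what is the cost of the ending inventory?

Apr 13, 533 sold [FIFO — oldest first]: 333 @ $10 + 200 @ $10 = $5,330
Apr 20, 148 sold [FIFO — oldest first]: 148 @ $10 = $1,480
Total COGS = $5,330 + $1,480 = $6,810
Ending inventory: 6 @ $10 + 186 @ $12 = $2,292

Ending inventory = $2,292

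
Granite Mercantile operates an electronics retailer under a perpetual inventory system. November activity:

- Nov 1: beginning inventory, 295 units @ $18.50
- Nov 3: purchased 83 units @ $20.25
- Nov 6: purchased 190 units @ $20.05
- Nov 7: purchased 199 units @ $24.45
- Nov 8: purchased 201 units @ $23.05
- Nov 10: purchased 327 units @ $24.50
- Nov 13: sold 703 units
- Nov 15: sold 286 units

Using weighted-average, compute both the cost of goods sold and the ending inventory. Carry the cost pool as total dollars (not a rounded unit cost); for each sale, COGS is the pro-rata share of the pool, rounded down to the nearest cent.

After Nov 1: 295 on hand, pool $5,457.50 (≈ $18.5000 each)
After Nov 3: 378 on hand, pool $7,138.25 (≈ $18.8843 each)
After Nov 6: 568 on hand, pool $10,947.75 (≈ $19.2742 each)
After Nov 7: 767 on hand, pool $15,813.30 (≈ $20.6171 each)
After Nov 8: 968 on hand, pool $20,446.35 (≈ $21.1223 each)
After Nov 10: 1295 on hand, pool $28,457.85 (≈ $21.9752 each)
Nov 13, sell 703: 703/1295 × $28,457.85 → $15,448.54
Nov 15, sell 286: 286/592 × $13,009.31 → $6,284.90
Total COGS = $15,448.54 + $6,284.90 = $21,733.44
Ending inventory (cost pool remaining) = $6,724.41
Check: goods available $28,457.85 = COGS $21,733.44 + ending $6,724.41

COGS = $21,733.44; ending inventory = $6,724.41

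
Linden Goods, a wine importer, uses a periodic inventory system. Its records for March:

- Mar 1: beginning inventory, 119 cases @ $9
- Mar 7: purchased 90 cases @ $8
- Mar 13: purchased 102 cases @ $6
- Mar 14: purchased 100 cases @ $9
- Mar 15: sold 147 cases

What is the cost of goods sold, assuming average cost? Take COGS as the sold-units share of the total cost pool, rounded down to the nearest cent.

Mar 15, sell 147: 147/411 × $3,303.00 → $1,181.36
Ending inventory (cost pool remaining) = $2,121.64

COGS = $1,181.36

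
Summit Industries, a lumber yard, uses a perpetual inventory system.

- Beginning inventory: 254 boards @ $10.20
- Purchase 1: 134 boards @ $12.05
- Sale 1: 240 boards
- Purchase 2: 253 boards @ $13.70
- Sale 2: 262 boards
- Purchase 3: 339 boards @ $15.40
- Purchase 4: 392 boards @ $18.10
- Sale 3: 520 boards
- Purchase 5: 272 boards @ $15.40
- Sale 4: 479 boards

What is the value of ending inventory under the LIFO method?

Ending inventory = $1,479.40

Sale 1 (240) [LIFO — newest first]: 134 @ $12.05 + 106 @ $10.20 = $2,695.90
Sale 2 (262) [LIFO — newest first]: 253 @ $13.70 + 9 @ $10.20 = $3,557.90
Sale 3 (520) [LIFO — newest first]: 392 @ $18.10 + 128 @ $15.40 = $9,066.40
Sale 4 (479) [LIFO — newest first]: 272 @ $15.40 + 207 @ $15.40 = $7,376.60
Total COGS = $2,695.90 + $3,557.90 + $9,066.40 + $7,376.60 = $22,696.80
Ending inventory: 139 @ $10.20 + 4 @ $15.40 = $1,479.40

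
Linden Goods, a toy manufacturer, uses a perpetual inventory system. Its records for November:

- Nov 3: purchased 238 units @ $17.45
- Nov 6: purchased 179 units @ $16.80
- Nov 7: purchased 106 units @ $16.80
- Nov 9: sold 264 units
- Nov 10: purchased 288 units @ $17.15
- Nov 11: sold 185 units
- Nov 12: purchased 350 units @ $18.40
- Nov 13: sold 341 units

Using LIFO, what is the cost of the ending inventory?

Ending inventory = $6,437.95

Nov 9, 264 sold [LIFO — newest first]: 106 @ $16.80 + 158 @ $16.80 = $4,435.20
Nov 11, 185 sold [LIFO — newest first]: 185 @ $17.15 = $3,172.75
Nov 13, 341 sold [LIFO — newest first]: 341 @ $18.40 = $6,274.40
Total COGS = $4,435.20 + $3,172.75 + $6,274.40 = $13,882.35
Ending inventory: 238 @ $17.45 + 21 @ $16.80 + 103 @ $17.15 + 9 @ $18.40 = $6,437.95
Check: goods available $20,320.30 = COGS $13,882.35 + ending $6,437.95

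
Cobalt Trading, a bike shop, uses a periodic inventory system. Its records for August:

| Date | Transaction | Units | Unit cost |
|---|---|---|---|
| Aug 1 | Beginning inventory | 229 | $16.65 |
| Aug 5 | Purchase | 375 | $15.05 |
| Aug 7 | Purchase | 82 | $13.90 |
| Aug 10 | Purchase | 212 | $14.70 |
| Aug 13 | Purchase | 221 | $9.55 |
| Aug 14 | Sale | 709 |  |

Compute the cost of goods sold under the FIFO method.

Aug 14, 709 sold [FIFO — oldest first]: 229 @ $16.65 + 375 @ $15.05 + 82 @ $13.90 + 23 @ $14.70 = $10,934.50
Ending inventory: 189 @ $14.70 + 221 @ $9.55 = $4,888.85
Check: goods available $15,823.35 = COGS $10,934.50 + ending $4,888.85

COGS = $10,934.50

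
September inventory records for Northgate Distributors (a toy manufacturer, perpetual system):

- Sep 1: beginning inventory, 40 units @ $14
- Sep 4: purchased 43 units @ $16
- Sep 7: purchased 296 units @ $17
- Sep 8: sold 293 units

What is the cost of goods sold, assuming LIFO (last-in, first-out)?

Sep 8, 293 sold [LIFO — newest first]: 293 @ $17 = $4,981
Ending inventory: 40 @ $14 + 43 @ $16 + 3 @ $17 = $1,299

COGS = $4,981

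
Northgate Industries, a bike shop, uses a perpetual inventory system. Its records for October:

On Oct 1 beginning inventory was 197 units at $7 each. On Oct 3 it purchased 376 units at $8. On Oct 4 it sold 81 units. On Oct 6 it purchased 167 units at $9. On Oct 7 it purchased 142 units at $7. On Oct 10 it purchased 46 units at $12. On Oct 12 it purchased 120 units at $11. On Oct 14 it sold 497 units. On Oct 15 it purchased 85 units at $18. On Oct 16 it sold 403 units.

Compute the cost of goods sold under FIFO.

COGS = $8,019

Oct 4, 81 sold [FIFO — oldest first]: 81 @ $7 = $567
Oct 14, 497 sold [FIFO — oldest first]: 116 @ $7 + 376 @ $8 + 5 @ $9 = $3,865
Oct 16, 403 sold [FIFO — oldest first]: 162 @ $9 + 142 @ $7 + 46 @ $12 + 53 @ $11 = $3,587
Total COGS = $567 + $3,865 + $3,587 = $8,019
Ending inventory: 67 @ $11 + 85 @ $18 = $2,267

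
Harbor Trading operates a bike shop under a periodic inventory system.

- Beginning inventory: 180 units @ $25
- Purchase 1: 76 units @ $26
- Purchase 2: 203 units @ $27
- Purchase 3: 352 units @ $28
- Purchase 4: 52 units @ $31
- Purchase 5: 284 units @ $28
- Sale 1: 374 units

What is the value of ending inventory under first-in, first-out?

Sale 1 (374) [FIFO — oldest first]: 180 @ $25 + 76 @ $26 + 118 @ $27 = $9,662
Ending inventory: 85 @ $27 + 352 @ $28 + 52 @ $31 + 284 @ $28 = $21,715
Check: goods available $31,377 = COGS $9,662 + ending $21,715

Ending inventory = $21,715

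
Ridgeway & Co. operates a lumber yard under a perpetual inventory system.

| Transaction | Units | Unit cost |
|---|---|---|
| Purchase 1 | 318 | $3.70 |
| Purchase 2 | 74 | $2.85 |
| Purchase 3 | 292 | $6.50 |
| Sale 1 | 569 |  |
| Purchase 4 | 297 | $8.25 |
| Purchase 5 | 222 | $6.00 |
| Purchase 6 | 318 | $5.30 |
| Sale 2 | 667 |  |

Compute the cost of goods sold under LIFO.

Sale 1 (569) [LIFO — newest first]: 292 @ $6.50 + 74 @ $2.85 + 203 @ $3.70 = $2,860.00
Sale 2 (667) [LIFO — newest first]: 318 @ $5.30 + 222 @ $6.00 + 127 @ $8.25 = $4,065.15
Total COGS = $2,860.00 + $4,065.15 = $6,925.15
Ending inventory: 115 @ $3.70 + 170 @ $8.25 = $1,828.00
Check: goods available $8,753.15 = COGS $6,925.15 + ending $1,828.00

COGS = $6,925.15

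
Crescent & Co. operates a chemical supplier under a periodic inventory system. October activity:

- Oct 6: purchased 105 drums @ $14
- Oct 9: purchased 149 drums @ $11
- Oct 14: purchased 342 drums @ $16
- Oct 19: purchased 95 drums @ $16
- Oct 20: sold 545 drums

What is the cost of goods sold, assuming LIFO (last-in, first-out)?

Oct 20, 545 sold [LIFO — newest first]: 95 @ $16 + 342 @ $16 + 108 @ $11 = $8,180
Ending inventory: 105 @ $14 + 41 @ $11 = $1,921

COGS = $8,180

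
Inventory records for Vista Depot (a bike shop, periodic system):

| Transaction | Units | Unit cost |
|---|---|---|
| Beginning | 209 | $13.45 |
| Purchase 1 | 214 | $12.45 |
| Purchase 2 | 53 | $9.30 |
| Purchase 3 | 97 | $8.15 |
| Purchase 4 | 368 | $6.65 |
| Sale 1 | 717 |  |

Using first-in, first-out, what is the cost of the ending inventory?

Ending inventory = $1,489.60

Sale 1 (717) [FIFO — oldest first]: 209 @ $13.45 + 214 @ $12.45 + 53 @ $9.30 + 97 @ $8.15 + 144 @ $6.65 = $7,716.40
Ending inventory: 224 @ $6.65 = $1,489.60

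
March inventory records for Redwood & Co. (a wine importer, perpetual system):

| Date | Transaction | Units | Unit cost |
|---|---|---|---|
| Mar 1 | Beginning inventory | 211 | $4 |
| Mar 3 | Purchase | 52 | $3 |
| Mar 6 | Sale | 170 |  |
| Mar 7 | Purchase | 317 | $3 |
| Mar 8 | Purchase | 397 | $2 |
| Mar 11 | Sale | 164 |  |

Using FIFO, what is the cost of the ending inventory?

Mar 6, 170 sold [FIFO — oldest first]: 170 @ $4 = $680
Mar 11, 164 sold [FIFO — oldest first]: 41 @ $4 + 52 @ $3 + 71 @ $3 = $533
Total COGS = $680 + $533 = $1,213
Ending inventory: 246 @ $3 + 397 @ $2 = $1,532

Ending inventory = $1,532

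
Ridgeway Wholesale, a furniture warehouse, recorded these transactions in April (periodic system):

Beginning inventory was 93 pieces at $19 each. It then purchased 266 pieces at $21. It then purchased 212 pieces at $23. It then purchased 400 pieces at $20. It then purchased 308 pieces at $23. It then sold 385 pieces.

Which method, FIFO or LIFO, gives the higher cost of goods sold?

FIFO COGS: 93 @ $19 + 266 @ $21 + 26 @ $23 = $7,951
LIFO COGS: 308 @ $23 + 77 @ $20 = $8,624

LIFO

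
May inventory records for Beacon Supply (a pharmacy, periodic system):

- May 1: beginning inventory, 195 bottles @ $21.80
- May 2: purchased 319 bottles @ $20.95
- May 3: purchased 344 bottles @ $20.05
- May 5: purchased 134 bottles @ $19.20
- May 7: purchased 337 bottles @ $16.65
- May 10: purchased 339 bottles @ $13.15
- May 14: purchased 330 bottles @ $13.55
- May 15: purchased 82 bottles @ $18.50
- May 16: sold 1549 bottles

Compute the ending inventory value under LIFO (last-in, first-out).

Ending inventory = $11,274.90

May 16, 1549 sold [LIFO — newest first]: 82 @ $18.50 + 330 @ $13.55 + 339 @ $13.15 + 337 @ $16.65 + 134 @ $19.20 + 327 @ $20.05 = $25,186.55
Ending inventory: 195 @ $21.80 + 319 @ $20.95 + 17 @ $20.05 = $11,274.90
Check: goods available $36,461.45 = COGS $25,186.55 + ending $11,274.90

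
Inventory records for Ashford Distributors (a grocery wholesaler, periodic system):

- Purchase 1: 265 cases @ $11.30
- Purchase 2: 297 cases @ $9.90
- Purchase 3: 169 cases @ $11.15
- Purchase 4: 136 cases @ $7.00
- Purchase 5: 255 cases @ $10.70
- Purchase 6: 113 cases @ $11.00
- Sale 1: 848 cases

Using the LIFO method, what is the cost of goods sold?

Sale 1 (848) [LIFO — newest first]: 113 @ $11.00 + 255 @ $10.70 + 136 @ $7.00 + 169 @ $11.15 + 175 @ $9.90 = $8,540.35
Ending inventory: 265 @ $11.30 + 122 @ $9.90 = $4,202.30

COGS = $8,540.35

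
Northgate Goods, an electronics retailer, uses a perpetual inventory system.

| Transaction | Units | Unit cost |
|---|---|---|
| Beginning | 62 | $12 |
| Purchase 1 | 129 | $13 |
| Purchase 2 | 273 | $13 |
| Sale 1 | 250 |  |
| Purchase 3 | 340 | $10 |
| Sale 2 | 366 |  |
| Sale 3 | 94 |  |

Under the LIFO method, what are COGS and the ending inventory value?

Sale 1 (250) [LIFO — newest first]: 250 @ $13 = $3,250
Sale 2 (366) [LIFO — newest first]: 340 @ $10 + 23 @ $13 + 3 @ $13 = $3,738
Sale 3 (94) [LIFO — newest first]: 94 @ $13 = $1,222
Total COGS = $3,250 + $3,738 + $1,222 = $8,210
Ending inventory: 62 @ $12 + 32 @ $13 = $1,160

COGS = $8,210; ending inventory = $1,160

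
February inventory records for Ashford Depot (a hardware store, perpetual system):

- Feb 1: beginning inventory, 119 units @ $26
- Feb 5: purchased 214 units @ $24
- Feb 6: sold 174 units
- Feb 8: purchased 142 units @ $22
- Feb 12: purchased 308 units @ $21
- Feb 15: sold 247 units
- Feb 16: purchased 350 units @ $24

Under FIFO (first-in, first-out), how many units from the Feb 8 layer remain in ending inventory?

54

Feb 6, 174 sold [FIFO — oldest first]: 119 @ $26 + 55 @ $24 = $4,414
Feb 15, 247 sold [FIFO — oldest first]: 159 @ $24 + 88 @ $22 = $5,752
Total COGS = $4,414 + $5,752 = $10,166
Ending inventory: 54 @ $22 + 308 @ $21 + 350 @ $24 = $16,056
Check: goods available $26,222 = COGS $10,166 + ending $16,056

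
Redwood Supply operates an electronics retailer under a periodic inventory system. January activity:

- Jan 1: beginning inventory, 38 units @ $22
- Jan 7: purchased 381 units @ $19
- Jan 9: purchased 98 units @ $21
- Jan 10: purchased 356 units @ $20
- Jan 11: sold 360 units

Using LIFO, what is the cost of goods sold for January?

COGS = $7,204

Jan 11, 360 sold [LIFO — newest first]: 356 @ $20 + 4 @ $21 = $7,204
Ending inventory: 38 @ $22 + 381 @ $19 + 94 @ $21 = $10,049
Check: goods available $17,253 = COGS $7,204 + ending $10,049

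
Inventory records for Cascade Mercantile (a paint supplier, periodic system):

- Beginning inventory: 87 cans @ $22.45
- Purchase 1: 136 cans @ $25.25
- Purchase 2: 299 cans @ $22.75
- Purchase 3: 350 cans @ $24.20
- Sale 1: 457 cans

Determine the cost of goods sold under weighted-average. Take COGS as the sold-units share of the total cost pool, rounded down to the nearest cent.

Sale 1, sell 457: 457/872 × $20,659.40 → $10,827.23
Ending inventory (cost pool remaining) = $9,832.17

COGS = $10,827.23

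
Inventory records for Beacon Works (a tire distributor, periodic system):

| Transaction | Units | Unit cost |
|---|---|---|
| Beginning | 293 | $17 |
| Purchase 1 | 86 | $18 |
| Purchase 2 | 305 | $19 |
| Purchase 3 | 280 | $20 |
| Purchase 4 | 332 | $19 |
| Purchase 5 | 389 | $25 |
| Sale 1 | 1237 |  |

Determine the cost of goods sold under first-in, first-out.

COGS = $23,111

Sale 1 (1237) [FIFO — oldest first]: 293 @ $17 + 86 @ $18 + 305 @ $19 + 280 @ $20 + 273 @ $19 = $23,111
Ending inventory: 59 @ $19 + 389 @ $25 = $10,846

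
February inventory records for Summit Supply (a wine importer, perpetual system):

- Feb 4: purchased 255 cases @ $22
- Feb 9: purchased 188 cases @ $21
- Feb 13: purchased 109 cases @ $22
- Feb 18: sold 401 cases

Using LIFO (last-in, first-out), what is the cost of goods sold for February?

COGS = $8,634

Feb 18, 401 sold [LIFO — newest first]: 109 @ $22 + 188 @ $21 + 104 @ $22 = $8,634
Ending inventory: 151 @ $22 = $3,322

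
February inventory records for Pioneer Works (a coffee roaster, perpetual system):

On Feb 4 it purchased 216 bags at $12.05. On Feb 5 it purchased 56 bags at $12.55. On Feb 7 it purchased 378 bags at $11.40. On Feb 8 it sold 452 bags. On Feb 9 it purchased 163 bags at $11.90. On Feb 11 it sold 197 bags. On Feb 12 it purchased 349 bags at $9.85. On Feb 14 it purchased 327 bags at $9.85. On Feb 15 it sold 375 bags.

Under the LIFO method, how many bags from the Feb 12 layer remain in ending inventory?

Feb 8, 452 sold [LIFO — newest first]: 378 @ $11.40 + 56 @ $12.55 + 18 @ $12.05 = $5,228.90
Feb 11, 197 sold [LIFO — newest first]: 163 @ $11.90 + 34 @ $12.05 = $2,349.40
Feb 15, 375 sold [LIFO — newest first]: 327 @ $9.85 + 48 @ $9.85 = $3,693.75
Total COGS = $5,228.90 + $2,349.40 + $3,693.75 = $11,272.05
Ending inventory: 164 @ $12.05 + 301 @ $9.85 = $4,941.05

301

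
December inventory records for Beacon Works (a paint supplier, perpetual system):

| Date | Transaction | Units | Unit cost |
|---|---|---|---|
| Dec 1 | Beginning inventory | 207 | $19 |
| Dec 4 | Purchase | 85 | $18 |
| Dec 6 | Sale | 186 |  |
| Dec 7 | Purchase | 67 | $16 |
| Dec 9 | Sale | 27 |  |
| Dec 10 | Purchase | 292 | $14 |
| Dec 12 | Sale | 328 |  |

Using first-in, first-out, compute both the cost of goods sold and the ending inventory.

Dec 6, 186 sold [FIFO — oldest first]: 186 @ $19 = $3,534
Dec 9, 27 sold [FIFO — oldest first]: 21 @ $19 + 6 @ $18 = $507
Dec 12, 328 sold [FIFO — oldest first]: 79 @ $18 + 67 @ $16 + 182 @ $14 = $5,042
Total COGS = $3,534 + $507 + $5,042 = $9,083
Ending inventory: 110 @ $14 = $1,540

COGS = $9,083; ending inventory = $1,540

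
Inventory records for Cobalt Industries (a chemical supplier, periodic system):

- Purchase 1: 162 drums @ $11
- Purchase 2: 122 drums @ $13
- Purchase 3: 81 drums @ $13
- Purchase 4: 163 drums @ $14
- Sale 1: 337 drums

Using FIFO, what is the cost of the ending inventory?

Ending inventory = $2,646

Sale 1 (337) [FIFO — oldest first]: 162 @ $11 + 122 @ $13 + 53 @ $13 = $4,057
Ending inventory: 28 @ $13 + 163 @ $14 = $2,646
Check: goods available $6,703 = COGS $4,057 + ending $2,646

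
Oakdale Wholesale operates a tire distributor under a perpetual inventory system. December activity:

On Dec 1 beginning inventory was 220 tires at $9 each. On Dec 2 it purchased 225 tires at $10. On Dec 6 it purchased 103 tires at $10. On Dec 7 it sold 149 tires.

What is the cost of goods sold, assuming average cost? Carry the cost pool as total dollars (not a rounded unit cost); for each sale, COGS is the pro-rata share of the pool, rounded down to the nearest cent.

After Dec 1: 220 on hand, pool $1,980.00 (≈ $9.0000 each)
After Dec 2: 445 on hand, pool $4,230.00 (≈ $9.5056 each)
After Dec 6: 548 on hand, pool $5,260.00 (≈ $9.5985 each)
Dec 7, sell 149: 149/548 × $5,260.00 → $1,430.18
Ending inventory (cost pool remaining) = $3,829.82

COGS = $1,430.18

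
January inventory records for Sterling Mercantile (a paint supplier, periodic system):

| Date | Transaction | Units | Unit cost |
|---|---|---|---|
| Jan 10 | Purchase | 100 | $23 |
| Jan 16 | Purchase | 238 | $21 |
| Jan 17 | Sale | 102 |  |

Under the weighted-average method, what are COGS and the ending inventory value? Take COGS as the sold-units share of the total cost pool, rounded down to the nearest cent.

COGS = $2,202.35; ending inventory = $5,095.65

Jan 17, sell 102: 102/338 × $7,298.00 → $2,202.35
Ending inventory (cost pool remaining) = $5,095.65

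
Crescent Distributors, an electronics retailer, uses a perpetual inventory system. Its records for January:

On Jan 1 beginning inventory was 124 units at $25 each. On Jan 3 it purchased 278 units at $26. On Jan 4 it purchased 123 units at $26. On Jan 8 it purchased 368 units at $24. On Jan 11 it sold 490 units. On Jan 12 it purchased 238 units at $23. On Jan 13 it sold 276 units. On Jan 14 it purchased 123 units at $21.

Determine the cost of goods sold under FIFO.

COGS = $19,310

Jan 11, 490 sold [FIFO — oldest first]: 124 @ $25 + 278 @ $26 + 88 @ $26 = $12,616
Jan 13, 276 sold [FIFO — oldest first]: 35 @ $26 + 241 @ $24 = $6,694
Total COGS = $12,616 + $6,694 = $19,310
Ending inventory: 127 @ $24 + 238 @ $23 + 123 @ $21 = $11,105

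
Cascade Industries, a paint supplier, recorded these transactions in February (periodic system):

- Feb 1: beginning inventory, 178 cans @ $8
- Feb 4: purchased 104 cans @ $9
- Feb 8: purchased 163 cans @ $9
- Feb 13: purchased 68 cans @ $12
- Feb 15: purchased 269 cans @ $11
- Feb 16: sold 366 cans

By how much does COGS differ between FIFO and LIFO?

FIFO COGS: 178 @ $8 + 104 @ $9 + 84 @ $9 = $3,116
LIFO COGS: 269 @ $11 + 68 @ $12 + 29 @ $9 = $4,036
Difference = |$3,116 − $4,036| = $920

$920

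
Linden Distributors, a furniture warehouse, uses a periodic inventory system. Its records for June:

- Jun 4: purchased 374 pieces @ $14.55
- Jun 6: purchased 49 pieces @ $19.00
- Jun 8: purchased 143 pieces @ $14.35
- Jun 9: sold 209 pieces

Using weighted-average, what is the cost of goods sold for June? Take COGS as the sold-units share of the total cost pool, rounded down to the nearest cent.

Jun 9, sell 209: 209/566 × $8,424.75 → $3,110.90
Ending inventory (cost pool remaining) = $5,313.85

COGS = $3,110.90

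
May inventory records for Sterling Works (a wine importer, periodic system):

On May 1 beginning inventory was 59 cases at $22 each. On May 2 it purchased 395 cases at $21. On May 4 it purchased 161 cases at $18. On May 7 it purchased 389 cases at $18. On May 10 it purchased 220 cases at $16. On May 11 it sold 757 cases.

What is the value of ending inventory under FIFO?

Ending inventory = $7,966

May 11, 757 sold [FIFO — oldest first]: 59 @ $22 + 395 @ $21 + 161 @ $18 + 142 @ $18 = $15,047
Ending inventory: 247 @ $18 + 220 @ $16 = $7,966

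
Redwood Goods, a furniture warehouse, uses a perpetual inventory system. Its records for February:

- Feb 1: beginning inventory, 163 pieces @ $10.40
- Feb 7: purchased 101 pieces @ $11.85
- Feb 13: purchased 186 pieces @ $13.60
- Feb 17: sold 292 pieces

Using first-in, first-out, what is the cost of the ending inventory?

Feb 17, 292 sold [FIFO — oldest first]: 163 @ $10.40 + 101 @ $11.85 + 28 @ $13.60 = $3,272.85
Ending inventory: 158 @ $13.60 = $2,148.80

Ending inventory = $2,148.80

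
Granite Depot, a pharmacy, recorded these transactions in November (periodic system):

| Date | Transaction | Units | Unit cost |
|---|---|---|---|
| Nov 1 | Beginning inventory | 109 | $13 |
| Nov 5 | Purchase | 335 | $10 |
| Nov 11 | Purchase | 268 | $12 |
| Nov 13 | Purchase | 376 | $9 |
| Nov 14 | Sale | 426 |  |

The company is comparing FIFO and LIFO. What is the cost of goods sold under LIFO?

COGS = $3,984

FIFO COGS: 109 @ $13 + 317 @ $10 = $4,587
LIFO COGS: 376 @ $9 + 50 @ $12 = $3,984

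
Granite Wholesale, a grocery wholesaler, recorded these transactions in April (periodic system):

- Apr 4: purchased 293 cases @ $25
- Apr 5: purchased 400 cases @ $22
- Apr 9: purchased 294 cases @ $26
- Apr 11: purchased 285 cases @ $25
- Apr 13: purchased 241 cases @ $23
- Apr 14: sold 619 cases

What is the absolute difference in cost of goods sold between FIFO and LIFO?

$589

FIFO COGS: 293 @ $25 + 326 @ $22 = $14,497
LIFO COGS: 241 @ $23 + 285 @ $25 + 93 @ $26 = $15,086
Difference = |$14,497 − $15,086| = $589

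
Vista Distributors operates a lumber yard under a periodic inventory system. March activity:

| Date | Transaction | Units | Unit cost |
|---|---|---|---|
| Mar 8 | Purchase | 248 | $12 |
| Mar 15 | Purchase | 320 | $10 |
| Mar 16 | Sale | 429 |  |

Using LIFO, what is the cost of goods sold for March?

COGS = $4,508

Mar 16, 429 sold [LIFO — newest first]: 320 @ $10 + 109 @ $12 = $4,508
Ending inventory: 139 @ $12 = $1,668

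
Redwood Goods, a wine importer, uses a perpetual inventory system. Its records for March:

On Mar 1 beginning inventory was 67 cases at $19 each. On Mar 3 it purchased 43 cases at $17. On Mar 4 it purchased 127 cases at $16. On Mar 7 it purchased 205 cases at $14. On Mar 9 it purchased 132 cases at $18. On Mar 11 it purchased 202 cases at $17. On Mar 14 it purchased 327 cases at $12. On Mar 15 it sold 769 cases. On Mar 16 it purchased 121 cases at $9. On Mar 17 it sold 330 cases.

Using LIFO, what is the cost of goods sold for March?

COGS = $15,485

Mar 15, 769 sold [LIFO — newest first]: 327 @ $12 + 202 @ $17 + 132 @ $18 + 108 @ $14 = $11,246
Mar 17, 330 sold [LIFO — newest first]: 121 @ $9 + 97 @ $14 + 112 @ $16 = $4,239
Total COGS = $11,246 + $4,239 = $15,485
Ending inventory: 67 @ $19 + 43 @ $17 + 15 @ $16 = $2,244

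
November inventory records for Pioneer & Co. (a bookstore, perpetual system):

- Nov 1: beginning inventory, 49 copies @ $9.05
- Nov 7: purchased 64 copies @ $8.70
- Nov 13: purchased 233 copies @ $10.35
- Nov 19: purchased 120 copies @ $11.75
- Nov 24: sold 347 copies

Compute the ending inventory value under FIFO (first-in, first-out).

Nov 24, 347 sold [FIFO — oldest first]: 49 @ $9.05 + 64 @ $8.70 + 233 @ $10.35 + 1 @ $11.75 = $3,423.55
Ending inventory: 119 @ $11.75 = $1,398.25

Ending inventory = $1,398.25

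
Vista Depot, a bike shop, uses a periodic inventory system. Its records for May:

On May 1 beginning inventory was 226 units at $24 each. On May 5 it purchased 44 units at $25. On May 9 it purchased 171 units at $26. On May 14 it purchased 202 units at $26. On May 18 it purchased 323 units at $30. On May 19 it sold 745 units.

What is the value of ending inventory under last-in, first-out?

May 19, 745 sold [LIFO — newest first]: 323 @ $30 + 202 @ $26 + 171 @ $26 + 44 @ $25 + 5 @ $24 = $20,608
Ending inventory: 221 @ $24 = $5,304
Check: goods available $25,912 = COGS $20,608 + ending $5,304

Ending inventory = $5,304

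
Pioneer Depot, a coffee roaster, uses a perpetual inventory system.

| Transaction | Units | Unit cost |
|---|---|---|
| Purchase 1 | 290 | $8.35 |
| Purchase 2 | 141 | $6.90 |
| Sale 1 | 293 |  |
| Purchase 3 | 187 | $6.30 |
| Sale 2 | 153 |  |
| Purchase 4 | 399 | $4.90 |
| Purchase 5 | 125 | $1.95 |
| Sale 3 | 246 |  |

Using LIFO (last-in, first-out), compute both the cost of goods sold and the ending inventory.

Sale 1 (293) [LIFO — newest first]: 141 @ $6.90 + 152 @ $8.35 = $2,242.10
Sale 2 (153) [LIFO — newest first]: 153 @ $6.30 = $963.90
Sale 3 (246) [LIFO — newest first]: 125 @ $1.95 + 121 @ $4.90 = $836.65
Total COGS = $2,242.10 + $963.90 + $836.65 = $4,042.65
Ending inventory: 138 @ $8.35 + 34 @ $6.30 + 278 @ $4.90 = $2,728.70

COGS = $4,042.65; ending inventory = $2,728.70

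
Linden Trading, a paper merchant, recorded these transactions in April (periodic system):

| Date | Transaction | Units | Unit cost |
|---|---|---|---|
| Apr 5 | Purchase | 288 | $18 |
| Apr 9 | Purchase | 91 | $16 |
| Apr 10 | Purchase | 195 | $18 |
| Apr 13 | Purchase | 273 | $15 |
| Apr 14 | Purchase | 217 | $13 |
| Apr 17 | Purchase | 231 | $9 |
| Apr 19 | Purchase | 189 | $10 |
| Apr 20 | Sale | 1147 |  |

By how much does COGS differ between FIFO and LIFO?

$2,746

FIFO COGS: 288 @ $18 + 91 @ $16 + 195 @ $18 + 273 @ $15 + 217 @ $13 + 83 @ $9 = $17,813
LIFO COGS: 189 @ $10 + 231 @ $9 + 217 @ $13 + 273 @ $15 + 195 @ $18 + 42 @ $16 = $15,067
Difference = |$17,813 − $15,067| = $2,746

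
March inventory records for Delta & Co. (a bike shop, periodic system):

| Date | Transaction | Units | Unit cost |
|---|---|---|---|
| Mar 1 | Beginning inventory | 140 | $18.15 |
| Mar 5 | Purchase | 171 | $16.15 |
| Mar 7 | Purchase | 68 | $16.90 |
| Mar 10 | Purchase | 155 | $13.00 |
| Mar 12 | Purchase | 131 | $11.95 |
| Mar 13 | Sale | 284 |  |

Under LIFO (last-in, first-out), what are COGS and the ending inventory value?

Mar 13, 284 sold [LIFO — newest first]: 131 @ $11.95 + 153 @ $13.00 = $3,554.45
Ending inventory: 140 @ $18.15 + 171 @ $16.15 + 68 @ $16.90 + 2 @ $13.00 = $6,477.85

COGS = $3,554.45; ending inventory = $6,477.85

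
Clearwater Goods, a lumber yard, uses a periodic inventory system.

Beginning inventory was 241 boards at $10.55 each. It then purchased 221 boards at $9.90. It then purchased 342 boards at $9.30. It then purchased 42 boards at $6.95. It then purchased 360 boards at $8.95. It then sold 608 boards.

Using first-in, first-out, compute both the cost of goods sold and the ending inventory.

Sale 1 (608) [FIFO — oldest first]: 241 @ $10.55 + 221 @ $9.90 + 146 @ $9.30 = $6,088.25
Ending inventory: 196 @ $9.30 + 42 @ $6.95 + 360 @ $8.95 = $5,336.70
Check: goods available $11,424.95 = COGS $6,088.25 + ending $5,336.70

COGS = $6,088.25; ending inventory = $5,336.70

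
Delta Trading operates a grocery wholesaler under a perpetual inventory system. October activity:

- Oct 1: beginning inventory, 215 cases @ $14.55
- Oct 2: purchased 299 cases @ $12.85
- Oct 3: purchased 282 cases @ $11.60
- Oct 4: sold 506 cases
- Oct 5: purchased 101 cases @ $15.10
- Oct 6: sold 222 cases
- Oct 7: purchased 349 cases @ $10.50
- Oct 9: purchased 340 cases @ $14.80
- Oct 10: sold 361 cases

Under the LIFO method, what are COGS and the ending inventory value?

COGS = $14,560.25; ending inventory = $5,902.95

Oct 4, 506 sold [LIFO — newest first]: 282 @ $11.60 + 224 @ $12.85 = $6,149.60
Oct 6, 222 sold [LIFO — newest first]: 101 @ $15.10 + 75 @ $12.85 + 46 @ $14.55 = $3,158.15
Oct 10, 361 sold [LIFO — newest first]: 340 @ $14.80 + 21 @ $10.50 = $5,252.50
Total COGS = $6,149.60 + $3,158.15 + $5,252.50 = $14,560.25
Ending inventory: 169 @ $14.55 + 328 @ $10.50 = $5,902.95
Check: goods available $20,463.20 = COGS $14,560.25 + ending $5,902.95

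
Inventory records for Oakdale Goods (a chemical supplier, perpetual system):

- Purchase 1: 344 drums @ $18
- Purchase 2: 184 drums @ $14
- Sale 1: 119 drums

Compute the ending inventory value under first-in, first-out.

Ending inventory = $6,626

Sale 1 (119) [FIFO — oldest first]: 119 @ $18 = $2,142
Ending inventory: 225 @ $18 + 184 @ $14 = $6,626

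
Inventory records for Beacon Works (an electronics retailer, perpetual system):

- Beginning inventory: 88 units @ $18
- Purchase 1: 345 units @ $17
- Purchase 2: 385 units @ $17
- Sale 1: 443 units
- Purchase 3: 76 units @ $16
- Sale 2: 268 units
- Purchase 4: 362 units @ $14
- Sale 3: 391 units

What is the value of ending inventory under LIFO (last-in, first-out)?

Sale 1 (443) [LIFO — newest first]: 385 @ $17 + 58 @ $17 = $7,531
Sale 2 (268) [LIFO — newest first]: 76 @ $16 + 192 @ $17 = $4,480
Sale 3 (391) [LIFO — newest first]: 362 @ $14 + 29 @ $17 = $5,561
Total COGS = $7,531 + $4,480 + $5,561 = $17,572
Ending inventory: 88 @ $18 + 66 @ $17 = $2,706

Ending inventory = $2,706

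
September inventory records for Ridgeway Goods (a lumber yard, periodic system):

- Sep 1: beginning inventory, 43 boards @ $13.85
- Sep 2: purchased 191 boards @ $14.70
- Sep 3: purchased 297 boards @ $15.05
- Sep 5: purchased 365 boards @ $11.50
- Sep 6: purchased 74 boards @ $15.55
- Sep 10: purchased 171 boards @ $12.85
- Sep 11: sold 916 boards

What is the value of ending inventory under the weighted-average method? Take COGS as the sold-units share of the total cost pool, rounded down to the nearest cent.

Ending inventory = $3,040.49

Sep 11, sell 916: 916/1141 × $15,418.65 → $12,378.16
Ending inventory (cost pool remaining) = $3,040.49
Check: goods available $15,418.65 = COGS $12,378.16 + ending $3,040.49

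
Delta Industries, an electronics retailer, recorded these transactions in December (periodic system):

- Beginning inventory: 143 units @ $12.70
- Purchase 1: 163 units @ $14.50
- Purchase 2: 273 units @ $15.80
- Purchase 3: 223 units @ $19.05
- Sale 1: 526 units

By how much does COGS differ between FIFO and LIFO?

$1,340.95

FIFO COGS: 143 @ $12.70 + 163 @ $14.50 + 220 @ $15.80 = $7,655.60
LIFO COGS: 223 @ $19.05 + 273 @ $15.80 + 30 @ $14.50 = $8,996.55
Difference = |$7,655.60 − $8,996.55| = $1,340.95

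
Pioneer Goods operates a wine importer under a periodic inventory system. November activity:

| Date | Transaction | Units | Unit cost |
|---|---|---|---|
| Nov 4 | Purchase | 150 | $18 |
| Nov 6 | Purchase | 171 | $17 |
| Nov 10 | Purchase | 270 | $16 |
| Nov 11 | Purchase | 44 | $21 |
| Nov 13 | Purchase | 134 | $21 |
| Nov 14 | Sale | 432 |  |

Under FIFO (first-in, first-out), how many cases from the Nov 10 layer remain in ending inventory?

159

Nov 14, 432 sold [FIFO — oldest first]: 150 @ $18 + 171 @ $17 + 111 @ $16 = $7,383
Ending inventory: 159 @ $16 + 44 @ $21 + 134 @ $21 = $6,282
Check: goods available $13,665 = COGS $7,383 + ending $6,282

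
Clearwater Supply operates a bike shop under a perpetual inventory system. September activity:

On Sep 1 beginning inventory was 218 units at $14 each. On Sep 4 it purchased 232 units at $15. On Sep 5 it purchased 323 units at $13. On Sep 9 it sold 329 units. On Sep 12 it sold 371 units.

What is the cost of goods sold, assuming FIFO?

COGS = $9,782

Sep 9, 329 sold [FIFO — oldest first]: 218 @ $14 + 111 @ $15 = $4,717
Sep 12, 371 sold [FIFO — oldest first]: 121 @ $15 + 250 @ $13 = $5,065
Total COGS = $4,717 + $5,065 = $9,782
Ending inventory: 73 @ $13 = $949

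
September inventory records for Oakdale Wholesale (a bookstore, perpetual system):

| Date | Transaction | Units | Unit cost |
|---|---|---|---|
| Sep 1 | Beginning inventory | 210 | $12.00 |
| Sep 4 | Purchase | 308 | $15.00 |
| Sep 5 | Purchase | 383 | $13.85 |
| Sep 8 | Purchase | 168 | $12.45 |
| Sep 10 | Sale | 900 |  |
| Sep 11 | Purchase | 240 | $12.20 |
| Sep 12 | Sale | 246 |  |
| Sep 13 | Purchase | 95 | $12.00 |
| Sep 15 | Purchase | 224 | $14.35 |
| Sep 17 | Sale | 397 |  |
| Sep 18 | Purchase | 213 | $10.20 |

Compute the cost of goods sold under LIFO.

COGS = $20,798.55

Sep 10, 900 sold [LIFO — newest first]: 168 @ $12.45 + 383 @ $13.85 + 308 @ $15.00 + 41 @ $12.00 = $12,508.15
Sep 12, 246 sold [LIFO — newest first]: 240 @ $12.20 + 6 @ $12.00 = $3,000.00
Sep 17, 397 sold [LIFO — newest first]: 224 @ $14.35 + 95 @ $12.00 + 78 @ $12.00 = $5,290.40
Total COGS = $12,508.15 + $3,000.00 + $5,290.40 = $20,798.55
Ending inventory: 85 @ $12.00 + 213 @ $10.20 = $3,192.60
Check: goods available $23,991.15 = COGS $20,798.55 + ending $3,192.60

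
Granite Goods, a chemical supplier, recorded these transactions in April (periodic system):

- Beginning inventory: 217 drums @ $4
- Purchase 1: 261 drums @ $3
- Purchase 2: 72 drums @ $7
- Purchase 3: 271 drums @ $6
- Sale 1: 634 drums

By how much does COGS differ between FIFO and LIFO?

FIFO COGS: 217 @ $4 + 261 @ $3 + 72 @ $7 + 84 @ $6 = $2,659
LIFO COGS: 271 @ $6 + 72 @ $7 + 261 @ $3 + 30 @ $4 = $3,033
Difference = |$2,659 − $3,033| = $374

$374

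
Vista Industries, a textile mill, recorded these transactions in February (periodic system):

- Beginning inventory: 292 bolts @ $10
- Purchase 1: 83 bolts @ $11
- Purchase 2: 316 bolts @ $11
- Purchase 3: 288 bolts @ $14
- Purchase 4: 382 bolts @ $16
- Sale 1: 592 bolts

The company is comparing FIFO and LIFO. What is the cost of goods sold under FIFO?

FIFO COGS: 292 @ $10 + 83 @ $11 + 217 @ $11 = $6,220
LIFO COGS: 382 @ $16 + 210 @ $14 = $9,052

COGS = $6,220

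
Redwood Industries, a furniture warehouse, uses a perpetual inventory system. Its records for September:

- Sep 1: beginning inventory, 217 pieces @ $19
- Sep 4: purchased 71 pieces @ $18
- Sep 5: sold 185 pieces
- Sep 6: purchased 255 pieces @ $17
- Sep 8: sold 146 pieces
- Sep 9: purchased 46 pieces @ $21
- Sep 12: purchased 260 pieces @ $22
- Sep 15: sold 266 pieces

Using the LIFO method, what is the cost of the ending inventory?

Ending inventory = $4,650

Sep 5, 185 sold [LIFO — newest first]: 71 @ $18 + 114 @ $19 = $3,444
Sep 8, 146 sold [LIFO — newest first]: 146 @ $17 = $2,482
Sep 15, 266 sold [LIFO — newest first]: 260 @ $22 + 6 @ $21 = $5,846
Total COGS = $3,444 + $2,482 + $5,846 = $11,772
Ending inventory: 103 @ $19 + 109 @ $17 + 40 @ $21 = $4,650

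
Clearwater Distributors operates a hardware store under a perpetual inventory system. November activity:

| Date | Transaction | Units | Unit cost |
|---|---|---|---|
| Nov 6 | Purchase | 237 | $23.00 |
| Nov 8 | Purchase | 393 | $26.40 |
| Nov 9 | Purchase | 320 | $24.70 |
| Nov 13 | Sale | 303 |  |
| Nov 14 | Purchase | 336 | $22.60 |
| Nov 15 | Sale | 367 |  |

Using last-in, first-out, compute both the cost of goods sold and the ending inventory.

Nov 13, 303 sold [LIFO — newest first]: 303 @ $24.70 = $7,484.10
Nov 15, 367 sold [LIFO — newest first]: 336 @ $22.60 + 17 @ $24.70 + 14 @ $26.40 = $8,383.10
Total COGS = $7,484.10 + $8,383.10 = $15,867.20
Ending inventory: 237 @ $23.00 + 379 @ $26.40 = $15,456.60
Check: goods available $31,323.80 = COGS $15,867.20 + ending $15,456.60

COGS = $15,867.20; ending inventory = $15,456.60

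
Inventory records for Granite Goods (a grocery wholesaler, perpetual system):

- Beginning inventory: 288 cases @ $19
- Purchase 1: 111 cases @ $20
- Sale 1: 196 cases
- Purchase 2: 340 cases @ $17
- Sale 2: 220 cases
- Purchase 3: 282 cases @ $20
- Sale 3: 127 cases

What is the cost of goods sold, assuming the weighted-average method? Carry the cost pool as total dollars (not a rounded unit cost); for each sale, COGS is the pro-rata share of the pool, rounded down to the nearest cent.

After Beginning: 288 on hand, pool $5,472.00 (≈ $19.0000 each)
After Purchase 1: 399 on hand, pool $7,692.00 (≈ $19.2782 each)
Sale 1, sell 196: 196/399 × $7,692.00 → $3,778.52
After Purchase 2: 543 on hand, pool $9,693.48 (≈ $17.8517 each)
Sale 2, sell 220: 220/543 × $9,693.48 → $3,927.37
After Purchase 3: 605 on hand, pool $11,406.11 (≈ $18.8531 each)
Sale 3, sell 127: 127/605 × $11,406.11 → $2,394.34
Total COGS = $3,778.52 + $3,927.37 + $2,394.34 = $10,100.23
Ending inventory (cost pool remaining) = $9,011.77

COGS = $10,100.23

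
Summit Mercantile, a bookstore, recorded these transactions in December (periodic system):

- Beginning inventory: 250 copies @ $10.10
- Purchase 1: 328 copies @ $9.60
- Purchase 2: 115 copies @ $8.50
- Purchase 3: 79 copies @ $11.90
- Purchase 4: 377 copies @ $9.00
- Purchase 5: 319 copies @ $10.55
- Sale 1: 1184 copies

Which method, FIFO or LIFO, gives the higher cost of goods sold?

LIFO

FIFO COGS: 250 @ $10.10 + 328 @ $9.60 + 115 @ $8.50 + 79 @ $11.90 + 377 @ $9.00 + 35 @ $10.55 = $11,353.65
LIFO COGS: 319 @ $10.55 + 377 @ $9.00 + 79 @ $11.90 + 115 @ $8.50 + 294 @ $9.60 = $11,498.45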